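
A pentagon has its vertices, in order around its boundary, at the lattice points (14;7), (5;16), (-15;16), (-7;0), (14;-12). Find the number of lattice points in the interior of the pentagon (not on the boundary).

The shoelace formula gives twice the area as |[14·16 − 5·7] + [5·16 − (-15)·16] + [(-15)·0 − (-7)·16] + [(-7)·(-12) − 14·0] + [14·7 − 14·(-12)]| = 971, so the area is 485.5.
Along each edge there are gcd(|Δx|,|Δy|)+1 lattice points, so counting each shared vertex once the boundary has gcd(9,9) + gcd(20,0) + gcd(8,16) + gcd(21,12) + gcd(0,19) = 9+20+8+3+19 = 59.
By Pick's theorem A = I + B/2 − 1, so I = 485.5 − 59/2 + 1 = 457.

457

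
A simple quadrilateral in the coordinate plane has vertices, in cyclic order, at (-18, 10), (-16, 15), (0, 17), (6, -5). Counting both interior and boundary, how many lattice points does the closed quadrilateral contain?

262

Using the shoelace formula, 2A = |[(-18)·15 − (-16)·10] + [(-16)·17 − 0·15] + [0·(-5) − 6·17] + [6·10 − (-18)·(-5)]| = 514, so the area is 257.
Along each edge there are gcd(|Δx|,|Δy|)+1 lattice points, so counting each shared vertex once the boundary has gcd(2,5) + gcd(16,2) + gcd(6,22) + gcd(24,15) = 1+2+2+3 = 8.
Pick's theorem gives I = A − B/2 + 1 = 257 − 8/2 + 1 = 254, so the closed region contains I + B = 254 + 8 = 262 lattice points.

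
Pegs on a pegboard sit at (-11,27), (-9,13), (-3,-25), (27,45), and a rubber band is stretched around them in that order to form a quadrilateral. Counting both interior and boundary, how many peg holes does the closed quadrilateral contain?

The shoelace formula gives twice the area as |((-11)·13 − (-9)·27) + ((-9)·(-25) − (-3)·13) + ((-3)·45 − 27·(-25)) + (27·27 − (-11)·45)| = 2128, so the area is 1064.
Summing gcd(|Δx|,|Δy|) over the edges gives the boundary count: gcd(2,14) + gcd(6,38) + gcd(30,70) + gcd(38,18) = 2+2+10+2 = 16.
Pick's theorem gives I = A − B/2 + 1 = 1064 − 16/2 + 1 = 1057, so the closed region contains I + B = 1057 + 16 = 1073 lattice points.

1073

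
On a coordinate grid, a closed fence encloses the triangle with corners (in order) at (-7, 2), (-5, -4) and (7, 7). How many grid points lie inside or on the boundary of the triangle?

By the shoelace formula, twice the signed area is |[(-7)·(-4) − (-5)·2] + [(-5)·7 − 7·(-4)] + [7·2 − (-7)·7]| = 94, so the area is 47.
The number of boundary lattice points is Σ gcd(|Δx|,|Δy|) = gcd(2,6) + gcd(12,11) + gcd(14,5) = 2+1+1 = 4.
Pick's theorem gives I = A − B/2 + 1 = 47 − 4/2 + 1 = 46, so the closed region contains I + B = 46 + 4 = 50 lattice points.

50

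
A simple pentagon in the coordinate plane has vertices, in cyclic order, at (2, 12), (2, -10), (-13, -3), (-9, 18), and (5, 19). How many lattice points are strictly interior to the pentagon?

328

The shoelace formula gives twice the area as |(2·(-10) − 2·12) + (2·(-3) − (-13)·(-10)) + ((-13)·18 − (-9)·(-3)) + ((-9)·19 − 5·18) + (5·12 − 2·19)| = 680, so the area is 340.
Along each edge there are gcd(|Δx|,|Δy|)+1 lattice points, so counting each shared vertex once the boundary has gcd(0,22) + gcd(15,7) + gcd(4,21) + gcd(14,1) + gcd(3,7) = 22+1+1+1+1 = 26.
Pick's theorem gives I = A − B/2 + 1 = 340 − 26/2 + 1 = 328.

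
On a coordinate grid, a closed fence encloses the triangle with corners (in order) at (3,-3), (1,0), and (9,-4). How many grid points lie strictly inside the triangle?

By the shoelace formula, twice the signed area is |[3·0 − 1·(-3)] + [1·(-4) − 9·0] + [9·(-3) − 3·(-4)]| = 16, so the area is 8.
Summing gcd(|Δx|,|Δy|) over the edges gives the boundary count: gcd(2,3) + gcd(8,4) + gcd(6,1) = 1+4+1 = 6.
By Pick's theorem A = I + B/2 − 1, so I = 8 − 6/2 + 1 = 6.

6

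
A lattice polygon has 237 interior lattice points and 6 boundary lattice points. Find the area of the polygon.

239

Pick's theorem states A = I + B/2 − 1, so A = 237 + 6/2 − 1 = 239.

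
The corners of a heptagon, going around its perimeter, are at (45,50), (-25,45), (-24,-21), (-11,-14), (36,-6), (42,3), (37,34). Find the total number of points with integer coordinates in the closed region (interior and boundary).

3787

Using the shoelace formula, 2A = |[45·45 − (-25)·50] + [(-25)·(-21) − (-24)·45] + [(-24)·(-14) − (-11)·(-21)] + [(-11)·(-6) − 36·(-14)] + [36·3 − 42·(-6)] + [42·34 − 37·3] + [37·50 − 45·34]| = 7552, so the area is 3776.
Along each edge there are gcd(|Δx|,|Δy|)+1 lattice points, so counting each shared vertex once the boundary has gcd(70,5) + gcd(1,66) + gcd(13,7) + gcd(47,8) + gcd(6,9) + gcd(5,31) + gcd(8,16) = 5+1+1+1+3+1+8 = 20.
Pick's theorem gives I = A − B/2 + 1 = 3776 − 20/2 + 1 = 3767, so the closed region contains I + B = 3767 + 20 = 3787 lattice points.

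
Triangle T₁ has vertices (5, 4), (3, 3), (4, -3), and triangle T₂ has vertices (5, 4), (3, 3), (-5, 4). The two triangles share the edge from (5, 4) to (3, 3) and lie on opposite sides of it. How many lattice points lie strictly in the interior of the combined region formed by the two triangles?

The union is the simple quadrilateral with vertices (5, 4), (4, -3), (3, 3), (-5, 4) in order.
Using the shoelace formula, 2A = |(5·(-3) − 4·4) + (4·3 − 3·(-3)) + (3·4 − (-5)·3) + ((-5)·4 − 5·4)| = 23, so the area is 23/2.
Summing gcd(|Δx|,|Δy|) over the edges gives the boundary count: gcd(1,7) + gcd(1,6) + gcd(8,1) + gcd(10,0) = 1+1+1+10 = 13.
By Pick's theorem I = A − B/2 + 1 = 23/2 − 13/2 + 1 = 6.

6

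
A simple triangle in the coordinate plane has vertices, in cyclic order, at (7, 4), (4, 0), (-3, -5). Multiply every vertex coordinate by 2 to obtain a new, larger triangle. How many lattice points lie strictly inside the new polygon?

24

Using the shoelace formula, 2A = |(7·0 − 4·4) + (4·(-5) − (-3)·0) + ((-3)·4 − 7·(-5))| = 13, so the area is 6.5.
The number of boundary lattice points is Σ gcd(|Δx|,|Δy|) = gcd(3,4) + gcd(7,5) + gcd(10,9) = 1+1+1 = 3.
Scaling by 2 multiplies the area by 2² = 4 (so the new area is 26) and multiplies the boundary lattice-point count by 2, giving 6.
By Pick's theorem, the interior count of the dilated polygon is 26 − 6/2 + 1 = 24.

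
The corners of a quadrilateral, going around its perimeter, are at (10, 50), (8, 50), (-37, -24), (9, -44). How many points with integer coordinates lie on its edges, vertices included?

6

The number of boundary lattice points is Σ gcd(|Δx|,|Δy|) = gcd(2,0) + gcd(45,74) + gcd(46,20) + gcd(1,94) = 2+1+2+1 = 6.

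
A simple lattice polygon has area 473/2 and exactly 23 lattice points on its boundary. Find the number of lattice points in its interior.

226

Pick's theorem A = I + B/2 − 1 rearranges to I = A − B/2 + 1 = 473/2 − 23/2 + 1 = 226.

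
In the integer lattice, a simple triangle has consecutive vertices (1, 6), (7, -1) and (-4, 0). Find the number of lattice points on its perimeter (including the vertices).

Along each edge there are gcd(|Δx|,|Δy|)+1 lattice points, so counting each shared vertex once the boundary has gcd(6,7) + gcd(11,1) + gcd(5,6) = 1+1+1 = 3.

3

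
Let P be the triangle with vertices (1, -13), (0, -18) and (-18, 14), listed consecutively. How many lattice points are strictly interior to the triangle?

By the shoelace formula, twice the signed area is |(1·(-18) − 0·(-13)) + (0·14 − (-18)·(-18)) + ((-18)·(-13) − 1·14)| = 122, so the area is 61.
The number of boundary lattice points is Σ gcd(|Δx|,|Δy|) = gcd(1,5) + gcd(18,32) + gcd(19,27) = 1+2+1 = 4.
Pick's theorem gives I = A − B/2 + 1 = 61 − 4/2 + 1 = 60.

60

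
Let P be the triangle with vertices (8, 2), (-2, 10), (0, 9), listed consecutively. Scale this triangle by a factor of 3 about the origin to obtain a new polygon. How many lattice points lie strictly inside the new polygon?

By the shoelace formula, twice the signed area is |[8·10 − (-2)·2] + [(-2)·9 − 0·10] + [0·2 − 8·9]| = 6, so the area is 3.
Summing gcd(|Δx|,|Δy|) over the edges gives the boundary count: gcd(10,8) + gcd(2,1) + gcd(8,7) = 2+1+1 = 4.
Scaling by 3 multiplies the area by 3² = 9 (so the new area is 27) and multiplies the boundary lattice-point count by 3, giving 12.
By Pick's theorem, the interior count of the dilated polygon is 27 − 12/2 + 1 = 22.

22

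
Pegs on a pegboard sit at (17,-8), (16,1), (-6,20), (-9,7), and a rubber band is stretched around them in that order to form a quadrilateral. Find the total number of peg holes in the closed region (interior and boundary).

284

By the shoelace formula, twice the signed area is |[17·1 − 16·(-8)] + [16·20 − (-6)·1] + [(-6)·7 − (-9)·20] + [(-9)·(-8) − 17·7]| = 562, so the area is 281.
The number of boundary lattice points is Σ gcd(|Δx|,|Δy|) = gcd(1,9) + gcd(22,19) + gcd(3,13) + gcd(26,15) = 1+1+1+1 = 4.
Pick's theorem gives I = A − B/2 + 1 = 281 − 4/2 + 1 = 280, so the closed region contains I + B = 280 + 4 = 284 lattice points.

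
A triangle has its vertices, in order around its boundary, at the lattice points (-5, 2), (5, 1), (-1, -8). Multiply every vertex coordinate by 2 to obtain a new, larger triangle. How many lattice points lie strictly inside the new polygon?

By the shoelace formula, twice the signed area is |[(-5)·1 − 5·2] + [5·(-8) − (-1)·1] + [(-1)·2 − (-5)·(-8)]| = 96, so the area is 48.
Summing gcd(|Δx|,|Δy|) over the edges gives the boundary count: gcd(10,1) + gcd(6,9) + gcd(4,10) = 1+3+2 = 6.
Scaling by 2 multiplies the area by 2² = 4 (so the new area is 192) and multiplies the boundary lattice-point count by 2, giving 12.
By Pick's theorem, the interior count of the dilated polygon is 192 − 12/2 + 1 = 187.

187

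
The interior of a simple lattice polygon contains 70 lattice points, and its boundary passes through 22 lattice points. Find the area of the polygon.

By Pick's theorem, A = I + B/2 − 1 = 70 + 22/2 − 1 = 80.

80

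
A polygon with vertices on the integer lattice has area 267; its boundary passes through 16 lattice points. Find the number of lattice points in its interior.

260

From Pick's theorem, I = A − B/2 + 1 = 267 − 16/2 + 1 = 260.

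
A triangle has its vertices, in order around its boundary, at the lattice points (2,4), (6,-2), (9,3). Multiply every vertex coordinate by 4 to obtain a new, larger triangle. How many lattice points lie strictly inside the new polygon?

By the shoelace formula, twice the signed area is |[2·(-2) − 6·4] + [6·3 − 9·(-2)] + [9·4 − 2·3]| = 38, so the area is 19.
The number of boundary lattice points is Σ gcd(|Δx|,|Δy|) = gcd(4,6) + gcd(3,5) + gcd(7,1) = 2+1+1 = 4.
Scaling by 4 multiplies the area by 4² = 16 (so the new area is 304) and multiplies the boundary lattice-point count by 4, giving 16.
By Pick's theorem, the interior count of the dilated polygon is 304 − 16/2 + 1 = 297.

297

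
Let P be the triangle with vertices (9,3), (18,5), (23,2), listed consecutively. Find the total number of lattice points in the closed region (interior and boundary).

By the shoelace formula, twice the signed area is |(9·5 − 18·3) + (18·2 − 23·5) + (23·3 − 9·2)| = 37, so the area is 18.5.
The number of boundary lattice points is Σ gcd(|Δx|,|Δy|) = gcd(9,2) + gcd(5,3) + gcd(14,1) = 1+1+1 = 3.
Pick's theorem gives I = A − B/2 + 1 = 18.5 − 3/2 + 1 = 18, so the closed region contains I + B = 18 + 3 = 21 lattice points.

21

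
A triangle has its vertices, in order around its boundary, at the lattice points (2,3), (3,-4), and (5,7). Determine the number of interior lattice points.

The shoelace formula gives twice the area as |(2·(-4) − 3·3) + (3·7 − 5·(-4)) + (5·3 − 2·7)| = 25, so the area is 12.5.
Summing gcd(|Δx|,|Δy|) over the edges gives the boundary count: gcd(1,7) + gcd(2,11) + gcd(3,4) = 1+1+1 = 3.
Pick's theorem gives I = A − B/2 + 1 = 12.5 − 3/2 + 1 = 12.

12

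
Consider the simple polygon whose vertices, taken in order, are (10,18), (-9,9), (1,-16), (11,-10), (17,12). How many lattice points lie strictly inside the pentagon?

Using the shoelace formula, 2A = |(10·9 − (-9)·18) + ((-9)·(-16) − 1·9) + (1·(-10) − 11·(-16)) + (11·12 − 17·(-10)) + (17·18 − 10·12)| = 1041, so the area is 520.5.
Along each edge there are gcd(|Δx|,|Δy|)+1 lattice points, so counting each shared vertex once the boundary has gcd(19,9) + gcd(10,25) + gcd(10,6) + gcd(6,22) + gcd(7,6) = 1+5+2+2+1 = 11.
By Pick's theorem A = I + B/2 − 1, so I = 520.5 − 11/2 + 1 = 516.

516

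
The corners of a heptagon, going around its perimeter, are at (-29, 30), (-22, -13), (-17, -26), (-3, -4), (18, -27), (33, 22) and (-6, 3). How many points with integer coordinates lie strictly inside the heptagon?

Using the shoelace formula, 2A = |((-29)·(-13) − (-22)·30) + ((-22)·(-26) − (-17)·(-13)) + ((-17)·(-4) − (-3)·(-26)) + ((-3)·(-27) − 18·(-4)) + (18·22 − 33·(-27)) + (33·3 − (-6)·22) + ((-6)·30 − (-29)·3)| = 2956, so the area is 1478.
Summing gcd(|Δx|,|Δy|) over the edges gives the boundary count: gcd(7,43) + gcd(5,13) + gcd(14,22) + gcd(21,23) + gcd(15,49) + gcd(39,19) + gcd(23,27) = 1+1+2+1+1+1+1 = 8.
Pick's theorem gives I = A − B/2 + 1 = 1478 − 8/2 + 1 = 1475.

1475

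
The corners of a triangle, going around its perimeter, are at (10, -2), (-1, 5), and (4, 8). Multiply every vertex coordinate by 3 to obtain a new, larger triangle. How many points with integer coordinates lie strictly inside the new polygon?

301

The shoelace formula gives twice the area as |[10·5 − (-1)·(-2)] + [(-1)·8 − 4·5] + [4·(-2) − 10·8]| = 68, so the area is 34.
Along each edge there are gcd(|Δx|,|Δy|)+1 lattice points, so counting each shared vertex once the boundary has gcd(11,7) + gcd(5,3) + gcd(6,10) = 1+1+2 = 4.
Scaling by 3 multiplies the area by 3² = 9 (so the new area is 306) and multiplies the boundary lattice-point count by 3, giving 12.
By Pick's theorem, the interior count of the dilated polygon is 306 − 12/2 + 1 = 301.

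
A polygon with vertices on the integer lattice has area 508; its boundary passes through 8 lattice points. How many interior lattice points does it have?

From Pick's theorem, I = A − B/2 + 1 = 508 − 8/2 + 1 = 505.

505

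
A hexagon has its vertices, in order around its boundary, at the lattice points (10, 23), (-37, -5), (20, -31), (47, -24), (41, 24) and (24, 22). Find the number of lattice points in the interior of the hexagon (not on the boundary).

The shoelace formula gives twice the area as |(10·(-5) − (-37)·23) + ((-37)·(-31) − 20·(-5)) + (20·(-24) − 47·(-31)) + (47·24 − 41·(-24)) + (41·22 − 24·24) + (24·23 − 10·22)| = 5795, so the area is 2897.5.
Along each edge there are gcd(|Δx|,|Δy|)+1 lattice points, so counting each shared vertex once the boundary has gcd(47,28) + gcd(57,26) + gcd(27,7) + gcd(6,48) + gcd(17,2) + gcd(14,1) = 1+1+1+6+1+1 = 11.
Pick's theorem gives I = A − B/2 + 1 = 2897.5 − 11/2 + 1 = 2893.

2893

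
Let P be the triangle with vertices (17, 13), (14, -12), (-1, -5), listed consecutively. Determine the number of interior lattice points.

By the shoelace formula, twice the signed area is |(17·(-12) − 14·13) + (14·(-5) − (-1)·(-12)) + ((-1)·13 − 17·(-5))| = 396, so the area is 198.
The number of boundary lattice points is Σ gcd(|Δx|,|Δy|) = gcd(3,25) + gcd(15,7) + gcd(18,18) = 1+1+18 = 20.
Pick's theorem gives I = A − B/2 + 1 = 198 − 20/2 + 1 = 189.

189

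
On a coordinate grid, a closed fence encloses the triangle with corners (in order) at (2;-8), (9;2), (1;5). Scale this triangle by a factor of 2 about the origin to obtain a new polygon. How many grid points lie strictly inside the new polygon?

The shoelace formula gives twice the area as |(2·2 − 9·(-8)) + (9·5 − 1·2) + (1·(-8) − 2·5)| = 101, so the area is 101/2.
The number of boundary lattice points is Σ gcd(|Δx|,|Δy|) = gcd(7,10) + gcd(8,3) + gcd(1,13) = 1+1+1 = 3.
Scaling by 2 multiplies the area by 2² = 4 (so the new area is 202) and multiplies the boundary lattice-point count by 2, giving 6.
By Pick's theorem, the interior count of the dilated polygon is 202 − 6/2 + 1 = 200.

200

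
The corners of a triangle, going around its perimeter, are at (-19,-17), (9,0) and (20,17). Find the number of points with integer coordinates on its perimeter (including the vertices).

3

Along each edge there are gcd(|Δx|,|Δy|)+1 lattice points, so counting each shared vertex once the boundary has gcd(28,17) + gcd(11,17) + gcd(39,34) = 1+1+1 = 3.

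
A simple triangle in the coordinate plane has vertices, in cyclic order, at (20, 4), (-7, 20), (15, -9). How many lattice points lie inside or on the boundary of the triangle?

Using the shoelace formula, 2A = |(20·20 − (-7)·4) + ((-7)·(-9) − 15·20) + (15·4 − 20·(-9))| = 431, so the area is 215.5.
Summing gcd(|Δx|,|Δy|) over the edges gives the boundary count: gcd(27,16) + gcd(22,29) + gcd(5,13) = 1+1+1 = 3.
Pick's theorem gives I = A − B/2 + 1 = 215.5 − 3/2 + 1 = 215, so the closed region contains I + B = 215 + 3 = 218 lattice points.

218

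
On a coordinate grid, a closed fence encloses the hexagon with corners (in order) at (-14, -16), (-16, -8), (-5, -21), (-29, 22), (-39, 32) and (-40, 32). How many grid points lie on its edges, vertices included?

17

The number of boundary lattice points is Σ gcd(|Δx|,|Δy|) = gcd(2,8) + gcd(11,13) + gcd(24,43) + gcd(10,10) + gcd(1,0) + gcd(26,48) = 2+1+1+10+1+2 = 17.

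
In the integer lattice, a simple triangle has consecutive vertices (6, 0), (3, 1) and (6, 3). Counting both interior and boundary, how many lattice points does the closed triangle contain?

By the shoelace formula, twice the signed area is |(6·1 − 3·0) + (3·3 − 6·1) + (6·0 − 6·3)| = 9, so the area is 4.5.
The number of boundary lattice points is Σ gcd(|Δx|,|Δy|) = gcd(3,1) + gcd(3,2) + gcd(0,3) = 1+1+3 = 5.
Pick's theorem gives I = A − B/2 + 1 = 4.5 − 5/2 + 1 = 3, so the closed region contains I + B = 3 + 5 = 8 lattice points.

8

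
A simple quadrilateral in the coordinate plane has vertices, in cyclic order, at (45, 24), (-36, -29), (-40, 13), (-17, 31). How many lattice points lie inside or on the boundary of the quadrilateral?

2449

By the shoelace formula, twice the signed area is |(45·(-29) − (-36)·24) + ((-36)·13 − (-40)·(-29)) + ((-40)·31 − (-17)·13) + ((-17)·24 − 45·31)| = 4891, so the area is 4891/2.
Summing gcd(|Δx|,|Δy|) over the edges gives the boundary count: gcd(81,53) + gcd(4,42) + gcd(23,18) + gcd(62,7) = 1+2+1+1 = 5.
Pick's theorem gives I = A − B/2 + 1 = 4891/2 − 5/2 + 1 = 2444, so the closed region contains I + B = 2444 + 5 = 2449 lattice points.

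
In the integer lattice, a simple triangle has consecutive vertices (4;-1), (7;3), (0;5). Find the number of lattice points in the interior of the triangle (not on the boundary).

16

Using the shoelace formula, 2A = |(4·3 − 7·(-1)) + (7·5 − 0·3) + (0·(-1) − 4·5)| = 34, so the area is 17.
Along each edge there are gcd(|Δx|,|Δy|)+1 lattice points, so counting each shared vertex once the boundary has gcd(3,4) + gcd(7,2) + gcd(4,6) = 1+1+2 = 4.
Pick's theorem gives I = A − B/2 + 1 = 17 − 4/2 + 1 = 16.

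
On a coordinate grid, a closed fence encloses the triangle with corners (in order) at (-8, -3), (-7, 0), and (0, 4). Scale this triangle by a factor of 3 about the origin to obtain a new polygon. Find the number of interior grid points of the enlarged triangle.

73

By the shoelace formula, twice the signed area is |((-8)·0 − (-7)·(-3)) + ((-7)·4 − 0·0) + (0·(-3) − (-8)·4)| = 17, so the area is 8.5.
Along each edge there are gcd(|Δx|,|Δy|)+1 lattice points, so counting each shared vertex once the boundary has gcd(1,3) + gcd(7,4) + gcd(8,7) = 1+1+1 = 3.
Scaling by 3 multiplies the area by 3² = 9 (so the new area is 153/2) and multiplies the boundary lattice-point count by 3, giving 9.
By Pick's theorem, the interior count of the dilated polygon is 153/2 − 9/2 + 1 = 73.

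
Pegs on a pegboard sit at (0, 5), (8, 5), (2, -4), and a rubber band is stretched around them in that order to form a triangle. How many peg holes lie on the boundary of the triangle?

12

The number of boundary lattice points is Σ gcd(|Δx|,|Δy|) = gcd(8,0) + gcd(6,9) + gcd(2,9) = 8+3+1 = 12.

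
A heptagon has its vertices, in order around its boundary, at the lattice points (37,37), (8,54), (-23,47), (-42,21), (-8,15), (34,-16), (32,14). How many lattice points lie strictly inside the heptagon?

2807

The shoelace formula gives twice the area as |(37·54 − 8·37) + (8·47 − (-23)·54) + ((-23)·21 − (-42)·47) + ((-42)·15 − (-8)·21) + ((-8)·(-16) − 34·15) + (34·14 − 32·(-16)) + (32·37 − 37·14)| = 5621, so the area is 5621/2.
The number of boundary lattice points is Σ gcd(|Δx|,|Δy|) = gcd(29,17) + gcd(31,7) + gcd(19,26) + gcd(34,6) + gcd(42,31) + gcd(2,30) + gcd(5,23) = 1+1+1+2+1+2+1 = 9.
Pick's theorem gives I = A − B/2 + 1 = 5621/2 − 9/2 + 1 = 2807.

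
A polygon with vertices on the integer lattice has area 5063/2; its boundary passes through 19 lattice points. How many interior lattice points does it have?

2523

Pick's theorem A = I + B/2 − 1 rearranges to I = A − B/2 + 1 = 5063/2 − 19/2 + 1 = 2523.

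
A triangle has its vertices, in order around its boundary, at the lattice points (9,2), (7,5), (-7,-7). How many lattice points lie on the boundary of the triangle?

4

Summing gcd(|Δx|,|Δy|) over the edges gives the boundary count: gcd(2,3) + gcd(14,12) + gcd(16,9) = 1+2+1 = 4.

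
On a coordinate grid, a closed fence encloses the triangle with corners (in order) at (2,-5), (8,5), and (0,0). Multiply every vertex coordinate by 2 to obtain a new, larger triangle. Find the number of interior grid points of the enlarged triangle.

The shoelace formula gives twice the area as |[2·5 − 8·(-5)] + [8·0 − 0·5] + [0·(-5) − 2·0]| = 50, so the area is 25.
Along each edge there are gcd(|Δx|,|Δy|)+1 lattice points, so counting each shared vertex once the boundary has gcd(6,10) + gcd(8,5) + gcd(2,5) = 2+1+1 = 4.
Scaling by 2 multiplies the area by 2² = 4 (so the new area is 100) and multiplies the boundary lattice-point count by 2, giving 8.
By Pick's theorem, the interior count of the dilated polygon is 100 − 8/2 + 1 = 97.

97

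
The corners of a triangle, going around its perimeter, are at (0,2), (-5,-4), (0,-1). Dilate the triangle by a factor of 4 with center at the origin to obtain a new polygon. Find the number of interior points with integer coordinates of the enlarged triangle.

111

The shoelace formula gives twice the area as |(0·(-4) − (-5)·2) + ((-5)·(-1) − 0·(-4)) + (0·2 − 0·(-1))| = 15, so the area is 15/2.
Summing gcd(|Δx|,|Δy|) over the edges gives the boundary count: gcd(5,6) + gcd(5,3) + gcd(0,3) = 1+1+3 = 5.
Scaling by 4 multiplies the area by 4² = 16 (so the new area is 120) and multiplies the boundary lattice-point count by 4, giving 20.
By Pick's theorem, the interior count of the dilated polygon is 120 − 20/2 + 1 = 111.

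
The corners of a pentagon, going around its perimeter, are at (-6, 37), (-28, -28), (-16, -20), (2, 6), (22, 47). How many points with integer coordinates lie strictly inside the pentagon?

By the shoelace formula, twice the signed area is |[(-6)·(-28) − (-28)·37] + [(-28)·(-20) − (-16)·(-28)] + [(-16)·6 − 2·(-20)] + [2·47 − 22·6] + [22·37 − (-6)·47]| = 2318, so the area is 1159.
Along each edge there are gcd(|Δx|,|Δy|)+1 lattice points, so counting each shared vertex once the boundary has gcd(22,65) + gcd(12,8) + gcd(18,26) + gcd(20,41) + gcd(28,10) = 1+4+2+1+2 = 10.
By Pick's theorem A = I + B/2 − 1, so I = 1159 − 10/2 + 1 = 1155.

1155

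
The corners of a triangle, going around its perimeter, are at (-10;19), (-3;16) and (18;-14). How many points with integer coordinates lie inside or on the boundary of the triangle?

The shoelace formula gives twice the area as |((-10)·16 − (-3)·19) + ((-3)·(-14) − 18·16) + (18·19 − (-10)·(-14))| = 147, so the area is 73.5.
Summing gcd(|Δx|,|Δy|) over the edges gives the boundary count: gcd(7,3) + gcd(21,30) + gcd(28,33) = 1+3+1 = 5.
Pick's theorem gives I = A − B/2 + 1 = 73.5 − 5/2 + 1 = 72, so the closed region contains I + B = 72 + 5 = 77 lattice points.

77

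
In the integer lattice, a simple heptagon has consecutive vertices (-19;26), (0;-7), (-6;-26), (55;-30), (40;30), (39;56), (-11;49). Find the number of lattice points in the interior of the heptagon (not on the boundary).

4387

Using the shoelace formula, 2A = |((-19)·(-7) − 0·26) + (0·(-26) − (-6)·(-7)) + ((-6)·(-30) − 55·(-26)) + (55·30 − 40·(-30)) + (40·56 − 39·30) + (39·49 − (-11)·56) + ((-11)·26 − (-19)·49)| = 8793, so the area is 8793/2.
The number of boundary lattice points is Σ gcd(|Δx|,|Δy|) = gcd(19,33) + gcd(6,19) + gcd(61,4) + gcd(15,60) + gcd(1,26) + gcd(50,7) + gcd(8,23) = 1+1+1+15+1+1+1 = 21.
Pick's theorem gives I = A − B/2 + 1 = 8793/2 − 21/2 + 1 = 4387.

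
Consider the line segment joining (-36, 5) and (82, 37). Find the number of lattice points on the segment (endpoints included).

The number of lattice points on a segment between lattice points is gcd(|Δx|,|Δy|) + 1 = gcd(118,32) + 1 = 2 + 1 = 3.

3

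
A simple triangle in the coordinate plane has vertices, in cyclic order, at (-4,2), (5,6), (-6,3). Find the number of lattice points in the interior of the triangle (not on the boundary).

The shoelace formula gives twice the area as |((-4)·6 − 5·2) + (5·3 − (-6)·6) + ((-6)·2 − (-4)·3)| = 17, so the area is 8.5.
The number of boundary lattice points is Σ gcd(|Δx|,|Δy|) = gcd(9,4) + gcd(11,3) + gcd(2,1) = 1+1+1 = 3.
Pick's theorem gives I = A − B/2 + 1 = 8.5 − 3/2 + 1 = 8.

8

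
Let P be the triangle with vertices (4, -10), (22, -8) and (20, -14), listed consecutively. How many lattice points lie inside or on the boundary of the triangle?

57

The shoelace formula gives twice the area as |[4·(-8) − 22·(-10)] + [22·(-14) − 20·(-8)] + [20·(-10) − 4·(-14)]| = 104, so the area is 52.
Summing gcd(|Δx|,|Δy|) over the edges gives the boundary count: gcd(18,2) + gcd(2,6) + gcd(16,4) = 2+2+4 = 8.
Pick's theorem gives I = A − B/2 + 1 = 52 − 8/2 + 1 = 49, so the closed region contains I + B = 49 + 8 = 57 lattice points.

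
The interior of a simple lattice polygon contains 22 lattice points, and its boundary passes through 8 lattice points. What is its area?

By Pick's theorem, A = I + B/2 − 1 = 22 + 8/2 − 1 = 25.

25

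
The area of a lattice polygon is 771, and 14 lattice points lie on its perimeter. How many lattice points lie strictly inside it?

765

From Pick's theorem, I = A − B/2 + 1 = 771 − 14/2 + 1 = 765.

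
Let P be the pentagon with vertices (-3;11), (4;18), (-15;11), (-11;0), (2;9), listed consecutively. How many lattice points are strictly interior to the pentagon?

By the shoelace formula, twice the signed area is |[(-3)·18 − 4·11] + [4·11 − (-15)·18] + [(-15)·0 − (-11)·11] + [(-11)·9 − 2·0] + [2·11 − (-3)·9]| = 287, so the area is 287/2.
The number of boundary lattice points is Σ gcd(|Δx|,|Δy|) = gcd(7,7) + gcd(19,7) + gcd(4,11) + gcd(13,9) + gcd(5,2) = 7+1+1+1+1 = 11.
By Pick's theorem A = I + B/2 − 1, so I = 287/2 − 11/2 + 1 = 139.

139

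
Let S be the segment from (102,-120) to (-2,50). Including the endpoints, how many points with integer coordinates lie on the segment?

3

The number of lattice points on a segment between lattice points is gcd(|Δx|,|Δy|) + 1 = gcd(104,170) + 1 = 2 + 1 = 3.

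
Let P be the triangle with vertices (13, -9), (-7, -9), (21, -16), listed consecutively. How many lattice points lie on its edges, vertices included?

Summing gcd(|Δx|,|Δy|) over the edges gives the boundary count: gcd(20,0) + gcd(28,7) + gcd(8,7) = 20+7+1 = 28.

28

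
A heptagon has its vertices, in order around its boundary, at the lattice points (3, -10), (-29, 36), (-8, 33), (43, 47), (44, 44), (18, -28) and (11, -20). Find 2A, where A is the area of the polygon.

4948

By the shoelace formula, twice the signed area is |(3·36 − (-29)·(-10)) + ((-29)·33 − (-8)·36) + ((-8)·47 − 43·33) + (43·44 − 44·47) + (44·(-28) − 18·44) + (18·(-20) − 11·(-28)) + (11·(-10) − 3·(-20))| = 4948, so the area is 2474.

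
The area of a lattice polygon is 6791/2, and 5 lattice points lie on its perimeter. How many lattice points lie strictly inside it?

3394

From Pick's theorem, I = A − B/2 + 1 = 6791/2 − 5/2 + 1 = 3394.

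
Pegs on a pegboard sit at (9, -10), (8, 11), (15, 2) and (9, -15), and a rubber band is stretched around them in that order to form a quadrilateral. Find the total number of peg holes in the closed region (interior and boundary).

89

By the shoelace formula, twice the signed area is |(9·11 − 8·(-10)) + (8·2 − 15·11) + (15·(-15) − 9·2) + (9·(-10) − 9·(-15))| = 168, so the area is 84.
The number of boundary lattice points is Σ gcd(|Δx|,|Δy|) = gcd(1,21) + gcd(7,9) + gcd(6,17) + gcd(0,5) = 1+1+1+5 = 8.
Pick's theorem gives I = A − B/2 + 1 = 84 − 8/2 + 1 = 81, so the closed region contains I + B = 81 + 8 = 89 lattice points.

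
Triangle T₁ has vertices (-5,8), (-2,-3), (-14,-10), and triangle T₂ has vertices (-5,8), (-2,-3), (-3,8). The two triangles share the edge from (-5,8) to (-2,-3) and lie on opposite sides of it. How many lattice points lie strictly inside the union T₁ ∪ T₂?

82

The union is the simple quadrilateral with vertices (-5,8), (-14,-10), (-2,-3), (-3,8) in order.
The shoelace formula gives twice the area as |[(-5)·(-10) − (-14)·8] + [(-14)·(-3) − (-2)·(-10)] + [(-2)·8 − (-3)·(-3)] + [(-3)·8 − (-5)·8]| = 175, so the area is 87.5.
Summing gcd(|Δx|,|Δy|) over the edges gives the boundary count: gcd(9,18) + gcd(12,7) + gcd(1,11) + gcd(2,0) = 9+1+1+2 = 13.
By Pick's theorem I = A − B/2 + 1 = 87.5 − 13/2 + 1 = 82.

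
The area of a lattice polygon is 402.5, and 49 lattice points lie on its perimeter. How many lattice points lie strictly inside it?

From Pick's theorem, I = A − B/2 + 1 = 402.5 − 49/2 + 1 = 379.

379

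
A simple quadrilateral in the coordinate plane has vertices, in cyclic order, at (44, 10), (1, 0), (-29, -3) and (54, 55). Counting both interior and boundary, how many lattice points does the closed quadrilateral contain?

1669

By the shoelace formula, twice the signed area is |[44·0 − 1·10] + [1·(-3) − (-29)·0] + [(-29)·55 − 54·(-3)] + [54·10 − 44·55]| = 3326, so the area is 1663.
Along each edge there are gcd(|Δx|,|Δy|)+1 lattice points, so counting each shared vertex once the boundary has gcd(43,10) + gcd(30,3) + gcd(83,58) + gcd(10,45) = 1+3+1+5 = 10.
Pick's theorem gives I = A − B/2 + 1 = 1663 − 10/2 + 1 = 1659, so the closed region contains I + B = 1659 + 10 = 1669 lattice points.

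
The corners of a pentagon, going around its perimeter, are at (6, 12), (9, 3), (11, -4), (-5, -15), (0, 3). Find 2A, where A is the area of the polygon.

377

By the shoelace formula, twice the signed area is |[6·3 − 9·12] + [9·(-4) − 11·3] + [11·(-15) − (-5)·(-4)] + [(-5)·3 − 0·(-15)] + [0·12 − 6·3]| = 377, so the area is 377/2.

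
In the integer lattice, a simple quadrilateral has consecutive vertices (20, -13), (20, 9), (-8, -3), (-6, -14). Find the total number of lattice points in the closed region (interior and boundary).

467

Using the shoelace formula, 2A = |(20·9 − 20·(-13)) + (20·(-3) − (-8)·9) + ((-8)·(-14) − (-6)·(-3)) + ((-6)·(-13) − 20·(-14))| = 904, so the area is 452.
Summing gcd(|Δx|,|Δy|) over the edges gives the boundary count: gcd(0,22) + gcd(28,12) + gcd(2,11) + gcd(26,1) = 22+4+1+1 = 28.
Pick's theorem gives I = A − B/2 + 1 = 452 − 28/2 + 1 = 439, so the closed region contains I + B = 439 + 28 = 467 lattice points.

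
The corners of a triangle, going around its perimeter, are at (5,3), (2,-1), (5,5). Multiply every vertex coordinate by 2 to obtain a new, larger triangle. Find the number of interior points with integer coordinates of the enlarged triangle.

By the shoelace formula, twice the signed area is |[5·(-1) − 2·3] + [2·5 − 5·(-1)] + [5·3 − 5·5]| = 6, so the area is 3.
Along each edge there are gcd(|Δx|,|Δy|)+1 lattice points, so counting each shared vertex once the boundary has gcd(3,4) + gcd(3,6) + gcd(0,2) = 1+3+2 = 6.
Scaling by 2 multiplies the area by 2² = 4 (so the new area is 12) and multiplies the boundary lattice-point count by 2, giving 12.
By Pick's theorem, the interior count of the dilated polygon is 12 − 12/2 + 1 = 7.

7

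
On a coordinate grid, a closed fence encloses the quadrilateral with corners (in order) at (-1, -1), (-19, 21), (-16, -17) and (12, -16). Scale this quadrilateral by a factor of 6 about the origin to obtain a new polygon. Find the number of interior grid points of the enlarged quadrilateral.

The shoelace formula gives twice the area as |[(-1)·21 − (-19)·(-1)] + [(-19)·(-17) − (-16)·21] + [(-16)·(-16) − 12·(-17)] + [12·(-1) − (-1)·(-16)]| = 1051, so the area is 1051/2.
The number of boundary lattice points is Σ gcd(|Δx|,|Δy|) = gcd(18,22) + gcd(3,38) + gcd(28,1) + gcd(13,15) = 2+1+1+1 = 5.
Scaling by 6 multiplies the area by 6² = 36 (so the new area is 18918) and multiplies the boundary lattice-point count by 6, giving 30.
By Pick's theorem, the interior count of the dilated polygon is 18918 − 30/2 + 1 = 18904.

18904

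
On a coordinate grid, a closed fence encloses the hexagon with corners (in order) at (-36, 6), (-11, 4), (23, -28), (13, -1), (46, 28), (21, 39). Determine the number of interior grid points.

The shoelace formula gives twice the area as |[(-36)·4 − (-11)·6] + [(-11)·(-28) − 23·4] + [23·(-1) − 13·(-28)] + [13·28 − 46·(-1)] + [46·39 − 21·28] + [21·6 − (-36)·39]| = 3625, so the area is 1812.5.
Along each edge there are gcd(|Δx|,|Δy|)+1 lattice points, so counting each shared vertex once the boundary has gcd(25,2) + gcd(34,32) + gcd(10,27) + gcd(33,29) + gcd(25,11) + gcd(57,33) = 1+2+1+1+1+3 = 9.
By Pick's theorem A = I + B/2 − 1, so I = 1812.5 − 9/2 + 1 = 1809.

1809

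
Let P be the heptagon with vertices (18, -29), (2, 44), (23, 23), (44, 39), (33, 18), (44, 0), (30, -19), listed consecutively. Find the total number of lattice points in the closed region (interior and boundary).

1456

Using the shoelace formula, 2A = |[18·44 − 2·(-29)] + [2·23 − 23·44] + [23·39 − 44·23] + [44·18 − 33·39] + [33·0 − 44·18] + [44·(-19) − 30·0] + [30·(-29) − 18·(-19)]| = 2882, so the area is 1441.
Along each edge there are gcd(|Δx|,|Δy|)+1 lattice points, so counting each shared vertex once the boundary has gcd(16,73) + gcd(21,21) + gcd(21,16) + gcd(11,21) + gcd(11,18) + gcd(14,19) + gcd(12,10) = 1+21+1+1+1+1+2 = 28.
Pick's theorem gives I = A − B/2 + 1 = 1441 − 28/2 + 1 = 1428, so the closed region contains I + B = 1428 + 28 = 1456 lattice points.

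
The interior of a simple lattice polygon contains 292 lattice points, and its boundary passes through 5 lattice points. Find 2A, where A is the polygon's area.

By Pick's theorem, A = I + B/2 − 1 = 292 + 5/2 − 1 = 587/2.
Hence 2A = 587.

587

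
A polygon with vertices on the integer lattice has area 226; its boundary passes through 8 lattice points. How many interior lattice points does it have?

223

From Pick's theorem, I = A − B/2 + 1 = 226 − 8/2 + 1 = 223.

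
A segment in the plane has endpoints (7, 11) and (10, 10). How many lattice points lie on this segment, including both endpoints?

The number of lattice points on a segment between lattice points is gcd(|Δx|,|Δy|) + 1 = gcd(3,1) + 1 = 1 + 1 = 2.

2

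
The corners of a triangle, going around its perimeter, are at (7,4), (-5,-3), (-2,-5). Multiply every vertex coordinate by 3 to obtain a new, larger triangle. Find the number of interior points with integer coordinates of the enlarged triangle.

187

The shoelace formula gives twice the area as |(7·(-3) − (-5)·4) + ((-5)·(-5) − (-2)·(-3)) + ((-2)·4 − 7·(-5))| = 45, so the area is 22.5.
Summing gcd(|Δx|,|Δy|) over the edges gives the boundary count: gcd(12,7) + gcd(3,2) + gcd(9,9) = 1+1+9 = 11.
Scaling by 3 multiplies the area by 3² = 9 (so the new area is 405/2) and multiplies the boundary lattice-point count by 3, giving 33.
By Pick's theorem, the interior count of the dilated polygon is 405/2 − 33/2 + 1 = 187.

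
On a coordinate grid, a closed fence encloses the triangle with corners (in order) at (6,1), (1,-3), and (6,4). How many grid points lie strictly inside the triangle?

By the shoelace formula, twice the signed area is |[6·(-3) − 1·1] + [1·4 − 6·(-3)] + [6·1 − 6·4]| = 15, so the area is 7.5.
The number of boundary lattice points is Σ gcd(|Δx|,|Δy|) = gcd(5,4) + gcd(5,7) + gcd(0,3) = 1+1+3 = 5.
By Pick's theorem A = I + B/2 − 1, so I = 7.5 − 5/2 + 1 = 6.

6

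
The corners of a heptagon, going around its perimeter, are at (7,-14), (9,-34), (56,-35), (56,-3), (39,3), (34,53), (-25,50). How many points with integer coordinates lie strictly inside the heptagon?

4236

The shoelace formula gives twice the area as |(7·(-34) − 9·(-14)) + (9·(-35) − 56·(-34)) + (56·(-3) − 56·(-35)) + (56·3 − 39·(-3)) + (39·53 − 34·3) + (34·50 − (-25)·53) + ((-25)·(-14) − 7·50)| = 8544, so the area is 4272.
The number of boundary lattice points is Σ gcd(|Δx|,|Δy|) = gcd(2,20) + gcd(47,1) + gcd(0,32) + gcd(17,6) + gcd(5,50) + gcd(59,3) + gcd(32,64) = 2+1+32+1+5+1+32 = 74.
Pick's theorem gives I = A − B/2 + 1 = 4272 − 74/2 + 1 = 4236.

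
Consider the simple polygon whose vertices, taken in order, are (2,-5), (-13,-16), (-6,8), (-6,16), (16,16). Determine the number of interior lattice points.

386

The shoelace formula gives twice the area as |(2·(-16) − (-13)·(-5)) + ((-13)·8 − (-6)·(-16)) + ((-6)·16 − (-6)·8) + ((-6)·16 − 16·16) + (16·(-5) − 2·16)| = 809, so the area is 404.5.
Along each edge there are gcd(|Δx|,|Δy|)+1 lattice points, so counting each shared vertex once the boundary has gcd(15,11) + gcd(7,24) + gcd(0,8) + gcd(22,0) + gcd(14,21) = 1+1+8+22+7 = 39.
By Pick's theorem A = I + B/2 − 1, so I = 404.5 − 39/2 + 1 = 386.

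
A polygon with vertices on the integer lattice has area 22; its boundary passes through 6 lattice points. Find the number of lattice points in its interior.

From Pick's theorem, I = A − B/2 + 1 = 22 − 6/2 + 1 = 20.

20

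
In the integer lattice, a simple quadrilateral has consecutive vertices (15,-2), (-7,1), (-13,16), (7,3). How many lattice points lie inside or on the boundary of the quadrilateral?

By the shoelace formula, twice the signed area is |(15·1 − (-7)·(-2)) + ((-7)·16 − (-13)·1) + ((-13)·3 − 7·16) + (7·(-2) − 15·3)| = 308, so the area is 154.
Summing gcd(|Δx|,|Δy|) over the edges gives the boundary count: gcd(22,3) + gcd(6,15) + gcd(20,13) + gcd(8,5) = 1+3+1+1 = 6.
Pick's theorem gives I = A − B/2 + 1 = 154 − 6/2 + 1 = 152, so the closed region contains I + B = 152 + 6 = 158 lattice points.

158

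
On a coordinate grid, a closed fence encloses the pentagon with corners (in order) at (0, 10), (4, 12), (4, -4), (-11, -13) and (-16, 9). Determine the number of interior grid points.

By the shoelace formula, twice the signed area is |(0·12 − 4·10) + (4·(-4) − 4·12) + (4·(-13) − (-11)·(-4)) + ((-11)·9 − (-16)·(-13)) + ((-16)·10 − 0·9)| = 667, so the area is 333.5.
Summing gcd(|Δx|,|Δy|) over the edges gives the boundary count: gcd(4,2) + gcd(0,16) + gcd(15,9) + gcd(5,22) + gcd(16,1) = 2+16+3+1+1 = 23.
Pick's theorem gives I = A − B/2 + 1 = 333.5 − 23/2 + 1 = 323.

323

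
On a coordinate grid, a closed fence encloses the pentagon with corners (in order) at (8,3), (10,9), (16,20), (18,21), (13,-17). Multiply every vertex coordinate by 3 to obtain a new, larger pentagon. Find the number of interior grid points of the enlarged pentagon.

Using the shoelace formula, 2A = |(8·9 − 10·3) + (10·20 − 16·9) + (16·21 − 18·20) + (18·(-17) − 13·21) + (13·3 − 8·(-17))| = 330, so the area is 165.
The number of boundary lattice points is Σ gcd(|Δx|,|Δy|) = gcd(2,6) + gcd(6,11) + gcd(2,1) + gcd(5,38) + gcd(5,20) = 2+1+1+1+5 = 10.
Scaling by 3 multiplies the area by 3² = 9 (so the new area is 1485) and multiplies the boundary lattice-point count by 3, giving 30.
By Pick's theorem, the interior count of the dilated polygon is 1485 − 30/2 + 1 = 1471.

1471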